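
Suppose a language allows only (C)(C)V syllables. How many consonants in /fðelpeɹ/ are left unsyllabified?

Syllabifying with onset maximization leaves /ɹ/ stranded (no codas are permitted; onsets may contain at most 2 consonants).

1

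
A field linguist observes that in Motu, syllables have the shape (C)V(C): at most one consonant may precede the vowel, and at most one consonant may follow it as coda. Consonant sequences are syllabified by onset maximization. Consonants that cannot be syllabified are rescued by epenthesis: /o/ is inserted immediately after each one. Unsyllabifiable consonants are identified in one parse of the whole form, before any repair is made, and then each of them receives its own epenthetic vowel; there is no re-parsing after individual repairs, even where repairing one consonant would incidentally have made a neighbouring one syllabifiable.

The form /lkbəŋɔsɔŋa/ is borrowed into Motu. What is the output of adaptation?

lokobəŋɔsɔŋa

The consonants /l/, /k/ cannot be parsed into a legal (C)V(C) syllable (at most one coda consonant is licensed; onsets are limited to one consonant).
Each unlicensed consonant becomes the onset of a new syllable: /l/ → /lo/, /k/ → /ko/.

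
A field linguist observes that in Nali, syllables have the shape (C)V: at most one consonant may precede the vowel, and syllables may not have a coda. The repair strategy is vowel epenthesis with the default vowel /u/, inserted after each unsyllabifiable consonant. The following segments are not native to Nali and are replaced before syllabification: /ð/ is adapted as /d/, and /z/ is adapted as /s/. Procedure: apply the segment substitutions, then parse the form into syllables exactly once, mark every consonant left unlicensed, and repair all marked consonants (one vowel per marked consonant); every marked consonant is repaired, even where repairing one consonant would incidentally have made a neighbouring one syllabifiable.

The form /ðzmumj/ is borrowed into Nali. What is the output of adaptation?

dusumumuju

Substitution: /ð/ → /d/, /z/ → /s/, giving /dsmumj/.
The consonants /d/, /s/, /m/, /j/ cannot be parsed into a legal (C)V syllable (no codas are permitted; onsets are limited to one consonant).
Each unlicensed consonant becomes the onset of a new syllable: /d/ → /du/, /s/ → /su/, /m/ → /mu/, /j/ → /ju/.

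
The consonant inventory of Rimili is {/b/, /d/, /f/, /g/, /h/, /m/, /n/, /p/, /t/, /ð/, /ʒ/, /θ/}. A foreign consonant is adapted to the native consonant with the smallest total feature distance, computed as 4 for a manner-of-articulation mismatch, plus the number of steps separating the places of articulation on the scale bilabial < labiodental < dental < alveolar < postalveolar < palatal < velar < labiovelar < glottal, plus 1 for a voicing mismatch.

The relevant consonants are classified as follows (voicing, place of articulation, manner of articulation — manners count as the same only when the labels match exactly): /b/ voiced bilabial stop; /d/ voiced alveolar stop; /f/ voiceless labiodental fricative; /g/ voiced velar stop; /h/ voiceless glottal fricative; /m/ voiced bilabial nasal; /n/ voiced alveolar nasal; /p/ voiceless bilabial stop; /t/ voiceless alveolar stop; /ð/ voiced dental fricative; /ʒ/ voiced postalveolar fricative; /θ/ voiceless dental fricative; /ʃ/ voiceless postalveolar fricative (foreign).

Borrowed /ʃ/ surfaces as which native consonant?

ʒ

/ʒ/ is closest: same manner (fricative), place distance 0 (postalveolar→postalveolar), voicing differs (+1); total 1. Next closest is /θ/ at distance 2.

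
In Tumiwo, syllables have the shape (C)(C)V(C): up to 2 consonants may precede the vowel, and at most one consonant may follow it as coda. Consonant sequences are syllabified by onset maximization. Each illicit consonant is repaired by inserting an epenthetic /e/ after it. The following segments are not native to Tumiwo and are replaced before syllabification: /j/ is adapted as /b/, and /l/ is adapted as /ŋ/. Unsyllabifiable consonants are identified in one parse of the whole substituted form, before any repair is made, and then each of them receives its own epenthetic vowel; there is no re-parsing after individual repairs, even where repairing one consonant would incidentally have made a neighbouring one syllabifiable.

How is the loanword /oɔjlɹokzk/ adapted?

oɔbŋɹokzeke

Substitution: /j/ → /b/, /l/ → /ŋ/, giving /oɔbŋɹokzk/.
The consonants /z/, /k/ cannot be parsed into a legal (C)(C)V(C) syllable (at most one coda consonant is licensed; onsets may contain at most 2 consonants).
Each unlicensed consonant becomes the onset of a new syllable: /z/ → /ze/, /k/ → /ke/.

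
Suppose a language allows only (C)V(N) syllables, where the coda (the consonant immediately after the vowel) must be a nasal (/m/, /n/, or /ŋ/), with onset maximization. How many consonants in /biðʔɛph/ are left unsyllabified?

3

Under (C)V(N), the unsyllabifiable consonants are /ð/, /p/, /h/ (only a nasal (/m/, /n/, or /ŋ/) is licensed in coda position; onsets are limited to one consonant).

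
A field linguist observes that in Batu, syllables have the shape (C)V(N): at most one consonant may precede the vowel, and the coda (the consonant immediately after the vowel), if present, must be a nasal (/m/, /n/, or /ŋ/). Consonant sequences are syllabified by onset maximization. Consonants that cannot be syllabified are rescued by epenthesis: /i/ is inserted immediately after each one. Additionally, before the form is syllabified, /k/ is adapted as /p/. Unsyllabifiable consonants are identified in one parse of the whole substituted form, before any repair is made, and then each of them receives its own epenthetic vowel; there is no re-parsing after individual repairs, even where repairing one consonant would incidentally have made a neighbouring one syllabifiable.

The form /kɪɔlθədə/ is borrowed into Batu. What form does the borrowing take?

pɪɔliθədə

Substitution: /k/ → /p/, giving /pɪɔlθədə/.
Syllabifying with onset maximization leaves /l/ stranded (only a nasal (/m/, /n/, or /ŋ/) is licensed in coda position; onsets are limited to one consonant).
Inserting the epenthetic vowel yields /l/ → /li/.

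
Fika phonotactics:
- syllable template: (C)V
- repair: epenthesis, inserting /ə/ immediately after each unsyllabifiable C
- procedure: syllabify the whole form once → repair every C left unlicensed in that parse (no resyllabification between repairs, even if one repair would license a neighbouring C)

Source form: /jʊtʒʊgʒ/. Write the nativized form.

jʊtəʒʊgəʒə

Under (C)V, the unsyllabifiable consonants are /t/, /g/, /ʒ/ (no codas are permitted; onsets are limited to one consonant).
Epenthesis after each stranded consonant: /t/ → /tə/, /g/ → /gə/, /ʒ/ → /ʒə/.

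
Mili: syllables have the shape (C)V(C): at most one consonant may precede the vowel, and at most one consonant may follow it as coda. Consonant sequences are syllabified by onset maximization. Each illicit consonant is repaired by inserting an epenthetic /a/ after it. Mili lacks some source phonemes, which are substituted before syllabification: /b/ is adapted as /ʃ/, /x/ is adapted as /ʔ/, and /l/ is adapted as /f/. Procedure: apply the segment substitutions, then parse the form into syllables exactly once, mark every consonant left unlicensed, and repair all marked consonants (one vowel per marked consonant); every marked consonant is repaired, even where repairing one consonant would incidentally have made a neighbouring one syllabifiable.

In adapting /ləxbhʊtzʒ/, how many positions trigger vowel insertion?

After substitution the input is /fəʔʃhʊtzʒ/.
The unsyllabifiable consonants are /ʃ/, /z/, /ʒ/; each receives one epenthetic vowel.

3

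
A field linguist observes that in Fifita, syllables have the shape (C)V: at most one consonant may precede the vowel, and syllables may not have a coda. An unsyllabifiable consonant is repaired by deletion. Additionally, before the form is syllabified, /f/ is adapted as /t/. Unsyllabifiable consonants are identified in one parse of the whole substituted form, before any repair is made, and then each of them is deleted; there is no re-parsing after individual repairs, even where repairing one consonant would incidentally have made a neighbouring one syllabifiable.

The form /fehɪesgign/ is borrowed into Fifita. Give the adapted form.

tehɪegi

Substitution: /f/ → /t/, giving /tehɪesgign/.
Under (C)V, the unsyllabifiable consonants are /s/, /g/, /n/ (no codas are permitted; onsets are limited to one consonant).
Each unlicensed consonant is deleted: /s/, /g/, /n/.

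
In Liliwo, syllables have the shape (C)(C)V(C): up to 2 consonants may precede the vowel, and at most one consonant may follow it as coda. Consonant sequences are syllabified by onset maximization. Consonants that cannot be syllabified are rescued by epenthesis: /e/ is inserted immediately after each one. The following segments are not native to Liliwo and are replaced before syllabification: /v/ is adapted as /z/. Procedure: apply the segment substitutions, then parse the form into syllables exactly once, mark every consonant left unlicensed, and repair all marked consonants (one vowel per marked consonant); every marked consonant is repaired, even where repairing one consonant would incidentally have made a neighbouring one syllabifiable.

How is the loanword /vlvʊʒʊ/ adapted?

zelzʊʒʊ

Substitution: /v/ → /z/, giving /zlzʊʒʊ/.
Syllabifying with onset maximization leaves /z/ stranded (at most one coda consonant is licensed; onsets may contain at most 2 consonants).
Inserting the epenthetic vowel yields /z/ → /ze/.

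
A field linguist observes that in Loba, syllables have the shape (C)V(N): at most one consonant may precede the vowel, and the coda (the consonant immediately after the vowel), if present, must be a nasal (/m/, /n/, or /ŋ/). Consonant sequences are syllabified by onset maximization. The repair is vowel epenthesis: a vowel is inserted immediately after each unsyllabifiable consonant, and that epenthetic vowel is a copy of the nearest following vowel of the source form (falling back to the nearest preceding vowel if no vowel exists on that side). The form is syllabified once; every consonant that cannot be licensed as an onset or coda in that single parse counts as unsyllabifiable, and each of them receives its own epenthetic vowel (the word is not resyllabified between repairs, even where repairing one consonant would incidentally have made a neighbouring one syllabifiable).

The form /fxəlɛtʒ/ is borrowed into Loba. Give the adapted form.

fəxəlɛtɛʒɛ

The consonants /f/, /t/, /ʒ/ cannot be parsed into a legal (C)V(N) syllable (only a nasal (/m/, /n/, or /ŋ/) is licensed in coda position; onsets are limited to one consonant).
Each unlicensed consonant becomes the onset of a new syllable: /f/ → /fə/, /t/ → /tɛ/, /ʒ/ → /ʒɛ/.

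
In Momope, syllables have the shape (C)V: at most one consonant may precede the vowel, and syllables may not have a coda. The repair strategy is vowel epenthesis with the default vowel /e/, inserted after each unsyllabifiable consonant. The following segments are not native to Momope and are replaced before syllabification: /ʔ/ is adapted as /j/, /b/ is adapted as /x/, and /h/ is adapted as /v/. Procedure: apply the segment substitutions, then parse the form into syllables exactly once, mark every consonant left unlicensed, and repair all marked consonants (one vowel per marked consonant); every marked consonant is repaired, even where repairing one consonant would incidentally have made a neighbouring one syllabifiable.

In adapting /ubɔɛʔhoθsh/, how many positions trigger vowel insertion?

After substitution the input is /uxɔɛjvoθsv/.
The unsyllabifiable consonants are /j/, /θ/, /s/, /v/; each receives one epenthetic vowel.

4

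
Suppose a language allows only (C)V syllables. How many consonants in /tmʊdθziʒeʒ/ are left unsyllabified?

4

The consonants /t/, /d/, /θ/, /ʒ/ cannot be parsed into a legal (C)V syllable (no codas are permitted; onsets are limited to one consonant).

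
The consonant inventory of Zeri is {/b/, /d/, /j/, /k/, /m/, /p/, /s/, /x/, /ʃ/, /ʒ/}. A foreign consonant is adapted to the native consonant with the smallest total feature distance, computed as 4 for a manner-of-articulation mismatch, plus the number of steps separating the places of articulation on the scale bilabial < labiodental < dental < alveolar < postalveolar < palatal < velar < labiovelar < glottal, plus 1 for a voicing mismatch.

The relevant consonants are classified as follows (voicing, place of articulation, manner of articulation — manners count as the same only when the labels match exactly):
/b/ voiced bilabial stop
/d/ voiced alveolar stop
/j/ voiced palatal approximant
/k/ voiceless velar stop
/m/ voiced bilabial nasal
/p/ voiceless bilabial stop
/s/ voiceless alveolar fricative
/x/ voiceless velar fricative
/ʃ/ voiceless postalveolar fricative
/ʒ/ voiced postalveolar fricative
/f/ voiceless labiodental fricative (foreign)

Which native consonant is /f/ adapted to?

s

/s/ is closest: same manner (fricative), place distance 2 (labiodental→alveolar), same voicing; total 2. Next closest is /ʃ/ at distance 3.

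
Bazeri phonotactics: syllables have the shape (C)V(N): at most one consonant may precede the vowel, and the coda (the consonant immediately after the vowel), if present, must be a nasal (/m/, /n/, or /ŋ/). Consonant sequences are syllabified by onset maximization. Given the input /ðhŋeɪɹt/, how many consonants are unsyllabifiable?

4

Syllabifying with onset maximization leaves /ð/, /h/, /ɹ/, /t/ stranded (only a nasal (/m/, /n/, or /ŋ/) is licensed in coda position; onsets are limited to one consonant).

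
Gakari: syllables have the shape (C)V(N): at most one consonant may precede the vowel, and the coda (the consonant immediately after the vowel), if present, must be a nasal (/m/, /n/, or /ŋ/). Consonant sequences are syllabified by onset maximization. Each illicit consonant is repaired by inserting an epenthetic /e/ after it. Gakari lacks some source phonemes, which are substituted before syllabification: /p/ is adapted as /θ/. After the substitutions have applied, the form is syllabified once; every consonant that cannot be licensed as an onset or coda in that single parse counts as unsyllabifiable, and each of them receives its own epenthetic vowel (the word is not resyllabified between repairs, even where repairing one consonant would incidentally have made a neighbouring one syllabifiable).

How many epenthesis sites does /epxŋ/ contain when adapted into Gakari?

3

After substitution the input is /eθxŋ/.
The unsyllabifiable consonants are /θ/, /x/, /ŋ/; each receives one epenthetic vowel.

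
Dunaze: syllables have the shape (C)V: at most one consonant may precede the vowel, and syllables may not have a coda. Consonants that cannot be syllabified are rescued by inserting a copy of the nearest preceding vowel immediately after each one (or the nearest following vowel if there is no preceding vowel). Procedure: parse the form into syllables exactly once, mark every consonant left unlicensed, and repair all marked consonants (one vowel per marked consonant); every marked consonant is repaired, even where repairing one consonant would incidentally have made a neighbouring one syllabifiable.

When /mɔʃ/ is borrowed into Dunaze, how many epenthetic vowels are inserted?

The unsyllabifiable consonants are /ʃ/; each receives one epenthetic vowel.

1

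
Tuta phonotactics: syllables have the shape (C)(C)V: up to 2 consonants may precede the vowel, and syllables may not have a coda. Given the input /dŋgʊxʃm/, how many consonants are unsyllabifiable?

Under (C)(C)V, the unsyllabifiable consonants are /d/, /x/, /ʃ/, /m/ (no codas are permitted; onsets may contain at most 2 consonants).

4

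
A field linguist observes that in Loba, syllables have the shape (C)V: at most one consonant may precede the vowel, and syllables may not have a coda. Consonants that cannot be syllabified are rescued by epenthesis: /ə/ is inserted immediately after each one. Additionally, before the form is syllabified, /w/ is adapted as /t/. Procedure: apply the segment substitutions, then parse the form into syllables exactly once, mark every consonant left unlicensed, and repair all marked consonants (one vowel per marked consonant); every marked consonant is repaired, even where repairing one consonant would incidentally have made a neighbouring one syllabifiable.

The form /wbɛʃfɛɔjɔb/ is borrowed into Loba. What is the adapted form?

təbɛʃəfɛɔjɔbə

Substitution: /w/ → /t/, giving /tbɛʃfɛɔjɔb/.
The consonants /t/, /ʃ/, /b/ cannot be parsed into a legal (C)V syllable (no codas are permitted; onsets are limited to one consonant).
Each unlicensed consonant becomes the onset of a new syllable: /t/ → /tə/, /ʃ/ → /ʃə/, /b/ → /bə/.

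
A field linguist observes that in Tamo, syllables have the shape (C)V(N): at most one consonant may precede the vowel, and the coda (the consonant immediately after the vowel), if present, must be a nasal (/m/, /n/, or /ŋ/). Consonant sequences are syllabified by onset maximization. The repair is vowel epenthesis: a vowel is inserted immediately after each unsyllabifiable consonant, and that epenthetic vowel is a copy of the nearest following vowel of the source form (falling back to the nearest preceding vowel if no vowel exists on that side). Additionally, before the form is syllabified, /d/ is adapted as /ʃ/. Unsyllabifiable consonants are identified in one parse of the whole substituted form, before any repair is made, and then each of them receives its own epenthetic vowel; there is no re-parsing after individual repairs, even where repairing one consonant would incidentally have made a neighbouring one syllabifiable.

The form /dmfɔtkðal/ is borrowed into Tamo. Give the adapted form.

Substitution: /d/ → /ʃ/, giving /ʃmfɔtkðal/.
Under (C)V(N), the unsyllabifiable consonants are /ʃ/, /m/, /t/, /k/, /l/ (only a nasal (/m/, /n/, or /ŋ/) is licensed in coda position; onsets are limited to one consonant).
Each unlicensed consonant becomes the onset of a new syllable: /ʃ/ → /ʃɔ/, /m/ → /mɔ/, /t/ → /ta/, /k/ → /ka/, /l/ → /la/.

ʃɔmɔfɔtakaðala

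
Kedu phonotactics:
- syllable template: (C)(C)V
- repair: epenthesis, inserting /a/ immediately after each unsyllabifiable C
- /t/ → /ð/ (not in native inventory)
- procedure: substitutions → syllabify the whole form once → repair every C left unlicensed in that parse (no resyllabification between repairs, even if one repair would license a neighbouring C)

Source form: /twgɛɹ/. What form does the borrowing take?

ðawgɛɹa

Substitution: /t/ → /ð/, giving /ðwgɛɹ/.
Syllabifying with onset maximization leaves /ð/, /ɹ/ stranded (no codas are permitted; onsets may contain at most 2 consonants).
Each unlicensed consonant becomes the onset of a new syllable: /ð/ → /ða/, /ɹ/ → /ɹa/.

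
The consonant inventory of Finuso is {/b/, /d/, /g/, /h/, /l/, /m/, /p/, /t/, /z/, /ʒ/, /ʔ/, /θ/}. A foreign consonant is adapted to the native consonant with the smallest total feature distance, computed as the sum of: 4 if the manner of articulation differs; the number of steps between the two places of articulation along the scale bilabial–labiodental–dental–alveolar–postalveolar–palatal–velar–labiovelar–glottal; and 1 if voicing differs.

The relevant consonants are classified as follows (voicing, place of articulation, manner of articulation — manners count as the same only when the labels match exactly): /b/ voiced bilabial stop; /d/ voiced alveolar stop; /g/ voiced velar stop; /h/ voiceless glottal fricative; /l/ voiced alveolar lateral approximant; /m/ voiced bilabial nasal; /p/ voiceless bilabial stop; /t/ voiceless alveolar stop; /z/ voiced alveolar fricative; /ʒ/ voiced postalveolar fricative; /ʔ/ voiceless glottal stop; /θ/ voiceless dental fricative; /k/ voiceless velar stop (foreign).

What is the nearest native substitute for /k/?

/g/ is closest: same manner (stop), place distance 0 (velar→velar), voicing differs (+1); total 1. Next closest is /ʔ/ at distance 2.

g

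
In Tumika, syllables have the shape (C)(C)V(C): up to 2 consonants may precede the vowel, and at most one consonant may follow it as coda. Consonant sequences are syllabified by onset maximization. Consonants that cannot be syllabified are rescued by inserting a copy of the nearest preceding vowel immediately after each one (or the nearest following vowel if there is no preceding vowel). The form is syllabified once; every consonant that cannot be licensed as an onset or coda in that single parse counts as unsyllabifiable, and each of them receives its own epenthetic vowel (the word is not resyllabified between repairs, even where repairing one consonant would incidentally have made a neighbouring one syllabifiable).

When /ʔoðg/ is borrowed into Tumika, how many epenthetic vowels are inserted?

The unsyllabifiable consonants are /g/; each receives one epenthetic vowel.

1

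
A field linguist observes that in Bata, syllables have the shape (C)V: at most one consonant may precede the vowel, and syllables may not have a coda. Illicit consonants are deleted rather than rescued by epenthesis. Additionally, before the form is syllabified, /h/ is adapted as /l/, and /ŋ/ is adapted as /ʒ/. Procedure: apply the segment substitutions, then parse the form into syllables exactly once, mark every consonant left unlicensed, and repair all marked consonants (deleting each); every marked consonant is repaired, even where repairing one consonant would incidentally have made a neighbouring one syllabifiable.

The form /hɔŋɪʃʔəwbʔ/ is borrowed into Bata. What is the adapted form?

Substitution: /h/ → /l/, /ŋ/ → /ʒ/, giving /lɔʒɪʃʔəwbʔ/.
Under (C)V, the unsyllabifiable consonants are /ʃ/, /w/, /b/, /ʔ/ (no codas are permitted; onsets are limited to one consonant).
Deletion applies to /ʃ/, /w/, /b/, /ʔ/.

lɔʒɪʔə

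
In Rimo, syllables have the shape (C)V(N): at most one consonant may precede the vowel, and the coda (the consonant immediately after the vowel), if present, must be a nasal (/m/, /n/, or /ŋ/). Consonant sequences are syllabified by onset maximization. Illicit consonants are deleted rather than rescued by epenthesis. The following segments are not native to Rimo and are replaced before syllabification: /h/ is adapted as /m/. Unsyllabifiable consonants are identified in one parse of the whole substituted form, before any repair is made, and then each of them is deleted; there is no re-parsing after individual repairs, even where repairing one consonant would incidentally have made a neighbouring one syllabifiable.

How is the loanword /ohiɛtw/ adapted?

omiɛ

Substitution: /h/ → /m/, giving /omiɛtw/.
The consonants /t/, /w/ cannot be parsed into a legal (C)V(N) syllable (only a nasal (/m/, /n/, or /ŋ/) is licensed in coda position; onsets are limited to one consonant).
Deleting the stranded consonants removes /t/, /w/.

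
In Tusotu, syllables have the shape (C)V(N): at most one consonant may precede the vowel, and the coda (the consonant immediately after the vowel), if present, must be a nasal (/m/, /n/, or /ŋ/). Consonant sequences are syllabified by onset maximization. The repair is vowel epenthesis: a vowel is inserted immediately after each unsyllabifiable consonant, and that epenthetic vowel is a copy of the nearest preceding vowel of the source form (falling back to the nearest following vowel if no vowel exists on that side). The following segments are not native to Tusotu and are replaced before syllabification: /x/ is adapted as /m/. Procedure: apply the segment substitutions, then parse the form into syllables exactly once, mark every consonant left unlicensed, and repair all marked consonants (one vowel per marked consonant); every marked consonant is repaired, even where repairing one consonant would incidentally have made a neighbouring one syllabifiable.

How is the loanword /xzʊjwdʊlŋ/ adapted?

Substitution: /x/ → /m/, giving /mzʊjwdʊlŋ/.
Under (C)V(N), the unsyllabifiable consonants are /m/, /j/, /w/, /l/, /ŋ/ (only a nasal (/m/, /n/, or /ŋ/) is licensed in coda position; onsets are limited to one consonant).
Inserting the epenthetic vowel yields /m/ → /mʊ/, /j/ → /jʊ/, /w/ → /wʊ/, /l/ → /lʊ/, /ŋ/ → /ŋʊ/.

mʊzʊjʊwʊdʊlʊŋʊ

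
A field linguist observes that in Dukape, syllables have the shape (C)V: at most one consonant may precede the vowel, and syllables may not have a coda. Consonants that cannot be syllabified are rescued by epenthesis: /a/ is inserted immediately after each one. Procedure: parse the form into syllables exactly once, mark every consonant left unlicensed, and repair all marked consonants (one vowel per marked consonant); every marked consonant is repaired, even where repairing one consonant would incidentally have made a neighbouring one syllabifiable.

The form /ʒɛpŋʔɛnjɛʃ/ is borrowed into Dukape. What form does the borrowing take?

Under (C)V, the unsyllabifiable consonants are /p/, /ŋ/, /n/, /ʃ/ (no codas are permitted; onsets are limited to one consonant).
Inserting the epenthetic vowel yields /p/ → /pa/, /ŋ/ → /ŋa/, /n/ → /na/, /ʃ/ → /ʃa/.

ʒɛpaŋaʔɛnajɛʃa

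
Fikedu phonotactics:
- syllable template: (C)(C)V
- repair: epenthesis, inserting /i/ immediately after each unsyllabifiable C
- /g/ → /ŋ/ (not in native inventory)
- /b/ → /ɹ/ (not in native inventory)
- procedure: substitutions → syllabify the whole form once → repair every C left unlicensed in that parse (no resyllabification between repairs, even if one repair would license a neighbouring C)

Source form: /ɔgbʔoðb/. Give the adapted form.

Substitution: /g/ → /ŋ/, /b/ → /ɹ/, giving /ɔŋɹʔoðɹ/.
Under (C)(C)V, the unsyllabifiable consonants are /ŋ/, /ð/, /ɹ/ (no codas are permitted; onsets may contain at most 2 consonants).
Epenthesis after each stranded consonant: /ŋ/ → /ŋi/, /ð/ → /ði/, /ɹ/ → /ɹi/.

ɔŋiɹʔoðiɹi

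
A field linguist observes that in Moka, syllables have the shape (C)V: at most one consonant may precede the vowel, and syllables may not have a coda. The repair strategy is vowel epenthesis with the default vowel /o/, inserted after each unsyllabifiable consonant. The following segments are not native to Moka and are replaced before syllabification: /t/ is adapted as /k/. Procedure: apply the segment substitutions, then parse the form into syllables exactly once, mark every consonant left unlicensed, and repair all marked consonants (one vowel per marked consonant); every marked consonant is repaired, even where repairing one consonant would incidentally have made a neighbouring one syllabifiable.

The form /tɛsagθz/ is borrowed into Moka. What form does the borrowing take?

Substitution: /t/ → /k/, giving /kɛsagθz/.
Under (C)V, the unsyllabifiable consonants are /g/, /θ/, /z/ (no codas are permitted; onsets are limited to one consonant).
Epenthesis after each stranded consonant: /g/ → /go/, /θ/ → /θo/, /z/ → /zo/.

kɛsagoθozo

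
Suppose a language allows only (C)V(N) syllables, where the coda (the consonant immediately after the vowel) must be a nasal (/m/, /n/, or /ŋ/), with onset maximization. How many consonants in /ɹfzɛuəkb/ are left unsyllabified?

4

Syllabifying with onset maximization leaves /ɹ/, /f/, /k/, /b/ stranded (only a nasal (/m/, /n/, or /ŋ/) is licensed in coda position; onsets are limited to one consonant).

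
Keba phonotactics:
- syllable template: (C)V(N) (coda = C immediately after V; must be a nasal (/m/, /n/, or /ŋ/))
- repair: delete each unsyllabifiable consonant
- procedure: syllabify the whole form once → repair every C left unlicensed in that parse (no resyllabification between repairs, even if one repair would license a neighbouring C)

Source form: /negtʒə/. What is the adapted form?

neʒə

The consonants /g/, /t/ cannot be parsed into a legal (C)V(N) syllable (only a nasal (/m/, /n/, or /ŋ/) is licensed in coda position; onsets are limited to one consonant).
Deletion applies to /g/, /t/.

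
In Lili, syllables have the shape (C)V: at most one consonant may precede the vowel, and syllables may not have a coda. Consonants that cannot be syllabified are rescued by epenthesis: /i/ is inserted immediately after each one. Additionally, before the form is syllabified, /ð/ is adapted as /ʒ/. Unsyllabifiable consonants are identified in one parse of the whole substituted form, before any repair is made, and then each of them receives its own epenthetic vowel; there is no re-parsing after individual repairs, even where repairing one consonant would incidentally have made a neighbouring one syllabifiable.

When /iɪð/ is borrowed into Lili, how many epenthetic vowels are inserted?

1

After substitution the input is /iɪʒ/.
The unsyllabifiable consonants are /ʒ/; each receives one epenthetic vowel.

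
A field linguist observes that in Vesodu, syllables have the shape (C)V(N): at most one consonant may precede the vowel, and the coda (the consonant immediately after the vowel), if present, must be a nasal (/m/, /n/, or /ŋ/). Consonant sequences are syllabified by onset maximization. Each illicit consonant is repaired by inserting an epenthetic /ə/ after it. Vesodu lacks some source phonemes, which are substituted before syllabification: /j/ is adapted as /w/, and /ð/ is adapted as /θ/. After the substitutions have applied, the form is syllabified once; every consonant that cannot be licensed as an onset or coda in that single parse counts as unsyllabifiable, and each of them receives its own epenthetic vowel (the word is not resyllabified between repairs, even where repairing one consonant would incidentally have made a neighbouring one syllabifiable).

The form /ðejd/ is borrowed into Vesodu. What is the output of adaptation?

Substitution: /ð/ → /θ/, /j/ → /w/, giving /θewd/.
The consonants /w/, /d/ cannot be parsed into a legal (C)V(N) syllable (only a nasal (/m/, /n/, or /ŋ/) is licensed in coda position; onsets are limited to one consonant).
Each unlicensed consonant becomes the onset of a new syllable: /w/ → /wə/, /d/ → /də/.

θewədə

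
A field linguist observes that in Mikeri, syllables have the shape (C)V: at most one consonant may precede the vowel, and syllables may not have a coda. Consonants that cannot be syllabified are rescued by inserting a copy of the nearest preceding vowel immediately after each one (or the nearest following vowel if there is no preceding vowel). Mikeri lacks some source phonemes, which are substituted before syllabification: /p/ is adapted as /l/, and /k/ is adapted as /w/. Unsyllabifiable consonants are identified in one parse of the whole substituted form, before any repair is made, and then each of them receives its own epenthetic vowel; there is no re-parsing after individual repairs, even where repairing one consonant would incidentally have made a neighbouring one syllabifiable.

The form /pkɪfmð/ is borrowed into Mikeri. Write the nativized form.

Substitution: /p/ → /l/, /k/ → /w/, giving /lwɪfmð/.
The consonants /l/, /f/, /m/, /ð/ cannot be parsed into a legal (C)V syllable (no codas are permitted; onsets are limited to one consonant).
Epenthesis after each stranded consonant: /l/ → /lɪ/, /f/ → /fɪ/, /m/ → /mɪ/, /ð/ → /ðɪ/.

lɪwɪfɪmɪðɪ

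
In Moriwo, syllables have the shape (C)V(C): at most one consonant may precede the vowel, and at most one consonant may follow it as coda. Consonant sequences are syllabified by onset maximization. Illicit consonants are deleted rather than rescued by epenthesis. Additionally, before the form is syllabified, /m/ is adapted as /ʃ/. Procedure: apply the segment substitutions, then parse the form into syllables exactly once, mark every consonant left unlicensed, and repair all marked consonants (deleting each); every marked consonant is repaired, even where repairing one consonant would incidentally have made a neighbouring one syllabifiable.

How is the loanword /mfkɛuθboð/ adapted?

kɛuθboð

Substitution: /m/ → /ʃ/, giving /ʃfkɛuθboð/.
The consonants /ʃ/, /f/ cannot be parsed into a legal (C)V(C) syllable (at most one coda consonant is licensed; onsets are limited to one consonant).
Deletion applies to /ʃ/, /f/.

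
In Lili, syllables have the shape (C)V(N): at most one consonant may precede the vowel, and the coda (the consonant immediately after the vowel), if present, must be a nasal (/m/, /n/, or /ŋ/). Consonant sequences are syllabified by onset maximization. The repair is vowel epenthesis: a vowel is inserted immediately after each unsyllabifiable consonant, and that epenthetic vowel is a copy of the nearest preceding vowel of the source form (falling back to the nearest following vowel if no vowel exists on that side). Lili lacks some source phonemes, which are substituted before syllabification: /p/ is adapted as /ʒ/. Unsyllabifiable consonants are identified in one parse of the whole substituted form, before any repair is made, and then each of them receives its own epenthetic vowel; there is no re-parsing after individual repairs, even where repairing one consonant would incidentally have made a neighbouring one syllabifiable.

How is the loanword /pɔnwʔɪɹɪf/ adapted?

Substitution: /p/ → /ʒ/, giving /ʒɔnwʔɪɹɪf/.
The consonants /w/, /f/ cannot be parsed into a legal (C)V(N) syllable (only a nasal (/m/, /n/, or /ŋ/) is licensed in coda position; onsets are limited to one consonant).
Each unlicensed consonant becomes the onset of a new syllable: /w/ → /wɔ/, /f/ → /fɪ/.

ʒɔnwɔʔɪɹɪfɪ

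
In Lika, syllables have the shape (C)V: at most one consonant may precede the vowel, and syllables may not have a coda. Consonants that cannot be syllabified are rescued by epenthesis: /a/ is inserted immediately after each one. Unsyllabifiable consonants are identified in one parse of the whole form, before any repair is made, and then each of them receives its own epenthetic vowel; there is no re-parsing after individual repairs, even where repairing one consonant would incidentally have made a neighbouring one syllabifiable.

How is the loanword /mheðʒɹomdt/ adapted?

Under (C)V, the unsyllabifiable consonants are /m/, /ð/, /ʒ/, /m/, /d/, /t/ (no codas are permitted; onsets are limited to one consonant).
Each unlicensed consonant becomes the onset of a new syllable: /m/ → /ma/, /ð/ → /ða/, /ʒ/ → /ʒa/, /m/ → /ma/, /d/ → /da/, /t/ → /ta/.

maheðaʒaɹomadata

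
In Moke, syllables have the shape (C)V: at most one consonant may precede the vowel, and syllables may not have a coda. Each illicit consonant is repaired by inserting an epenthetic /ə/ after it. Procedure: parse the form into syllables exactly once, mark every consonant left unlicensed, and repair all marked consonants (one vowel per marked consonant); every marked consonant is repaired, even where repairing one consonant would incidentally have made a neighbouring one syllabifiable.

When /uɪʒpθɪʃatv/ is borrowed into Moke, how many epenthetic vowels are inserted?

The unsyllabifiable consonants are /ʒ/, /p/, /t/, /v/; each receives one epenthetic vowel.

4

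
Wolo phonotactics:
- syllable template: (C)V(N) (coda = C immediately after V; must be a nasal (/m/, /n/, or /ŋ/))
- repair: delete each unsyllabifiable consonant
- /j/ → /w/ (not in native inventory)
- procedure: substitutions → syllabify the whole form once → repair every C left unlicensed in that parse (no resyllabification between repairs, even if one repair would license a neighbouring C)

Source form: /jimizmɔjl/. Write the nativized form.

wimimɔ

Substitution: /j/ → /w/, giving /wimizmɔwl/.
Syllabifying with onset maximization leaves /z/, /w/, /l/ stranded (only a nasal (/m/, /n/, or /ŋ/) is licensed in coda position; onsets are limited to one consonant).
Deletion applies to /z/, /w/, /l/.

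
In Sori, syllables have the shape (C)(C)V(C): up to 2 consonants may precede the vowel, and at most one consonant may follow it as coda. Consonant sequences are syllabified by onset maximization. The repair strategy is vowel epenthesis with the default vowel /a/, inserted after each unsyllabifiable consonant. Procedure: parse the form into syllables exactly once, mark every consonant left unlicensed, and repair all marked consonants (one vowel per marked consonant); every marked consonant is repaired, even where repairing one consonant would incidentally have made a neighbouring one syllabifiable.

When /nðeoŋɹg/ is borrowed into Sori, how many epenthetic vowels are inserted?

2

The unsyllabifiable consonants are /ɹ/, /g/; each receives one epenthetic vowel.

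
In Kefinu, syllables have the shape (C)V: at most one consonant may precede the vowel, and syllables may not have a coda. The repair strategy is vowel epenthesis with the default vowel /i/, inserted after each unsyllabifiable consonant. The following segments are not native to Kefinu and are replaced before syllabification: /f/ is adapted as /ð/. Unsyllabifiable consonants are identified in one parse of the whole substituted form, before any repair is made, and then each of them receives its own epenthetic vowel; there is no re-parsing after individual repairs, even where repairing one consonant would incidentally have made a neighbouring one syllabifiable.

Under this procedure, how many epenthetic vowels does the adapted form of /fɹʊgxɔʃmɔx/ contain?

4

After substitution the input is /ðɹʊgxɔʃmɔx/.
The unsyllabifiable consonants are /ð/, /g/, /ʃ/, /x/; each receives one epenthetic vowel.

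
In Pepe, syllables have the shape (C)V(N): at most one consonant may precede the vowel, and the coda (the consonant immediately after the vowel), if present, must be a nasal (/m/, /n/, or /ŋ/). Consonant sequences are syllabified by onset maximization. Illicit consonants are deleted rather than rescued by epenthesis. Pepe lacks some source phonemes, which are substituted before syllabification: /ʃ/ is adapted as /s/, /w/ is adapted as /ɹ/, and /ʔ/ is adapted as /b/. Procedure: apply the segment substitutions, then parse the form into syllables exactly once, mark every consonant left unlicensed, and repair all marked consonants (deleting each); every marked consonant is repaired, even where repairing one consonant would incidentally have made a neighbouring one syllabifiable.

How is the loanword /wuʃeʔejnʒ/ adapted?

Substitution: /w/ → /ɹ/, /ʃ/ → /s/, /ʔ/ → /b/, giving /ɹusebejnʒ/.
The consonants /j/, /n/, /ʒ/ cannot be parsed into a legal (C)V(N) syllable (only a nasal (/m/, /n/, or /ŋ/) is licensed in coda position; onsets are limited to one consonant).
Deletion applies to /j/, /n/, /ʒ/.

ɹusebe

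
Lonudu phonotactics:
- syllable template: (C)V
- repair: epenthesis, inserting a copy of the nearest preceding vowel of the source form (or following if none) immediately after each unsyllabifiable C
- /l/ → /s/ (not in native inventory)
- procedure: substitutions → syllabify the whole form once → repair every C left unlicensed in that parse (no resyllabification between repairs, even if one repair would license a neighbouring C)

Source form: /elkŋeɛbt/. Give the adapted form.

Substitution: /l/ → /s/, giving /eskŋeɛbt/.
The consonants /s/, /k/, /b/, /t/ cannot be parsed into a legal (C)V syllable (no codas are permitted; onsets are limited to one consonant).
Inserting the epenthetic vowel yields /s/ → /se/, /k/ → /ke/, /b/ → /bɛ/, /t/ → /tɛ/.

esekeŋeɛbɛtɛ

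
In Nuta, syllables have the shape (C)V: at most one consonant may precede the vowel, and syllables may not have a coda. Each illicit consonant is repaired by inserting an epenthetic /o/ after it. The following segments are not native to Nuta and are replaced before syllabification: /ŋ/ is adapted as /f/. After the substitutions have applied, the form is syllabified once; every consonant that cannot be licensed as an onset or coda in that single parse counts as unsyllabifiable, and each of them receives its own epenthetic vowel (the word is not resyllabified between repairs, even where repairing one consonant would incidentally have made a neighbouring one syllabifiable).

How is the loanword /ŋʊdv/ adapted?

Substitution: /ŋ/ → /f/, giving /fʊdv/.
Under (C)V, the unsyllabifiable consonants are /d/, /v/ (no codas are permitted; onsets are limited to one consonant).
Inserting the epenthetic vowel yields /d/ → /do/, /v/ → /vo/.

fʊdovo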